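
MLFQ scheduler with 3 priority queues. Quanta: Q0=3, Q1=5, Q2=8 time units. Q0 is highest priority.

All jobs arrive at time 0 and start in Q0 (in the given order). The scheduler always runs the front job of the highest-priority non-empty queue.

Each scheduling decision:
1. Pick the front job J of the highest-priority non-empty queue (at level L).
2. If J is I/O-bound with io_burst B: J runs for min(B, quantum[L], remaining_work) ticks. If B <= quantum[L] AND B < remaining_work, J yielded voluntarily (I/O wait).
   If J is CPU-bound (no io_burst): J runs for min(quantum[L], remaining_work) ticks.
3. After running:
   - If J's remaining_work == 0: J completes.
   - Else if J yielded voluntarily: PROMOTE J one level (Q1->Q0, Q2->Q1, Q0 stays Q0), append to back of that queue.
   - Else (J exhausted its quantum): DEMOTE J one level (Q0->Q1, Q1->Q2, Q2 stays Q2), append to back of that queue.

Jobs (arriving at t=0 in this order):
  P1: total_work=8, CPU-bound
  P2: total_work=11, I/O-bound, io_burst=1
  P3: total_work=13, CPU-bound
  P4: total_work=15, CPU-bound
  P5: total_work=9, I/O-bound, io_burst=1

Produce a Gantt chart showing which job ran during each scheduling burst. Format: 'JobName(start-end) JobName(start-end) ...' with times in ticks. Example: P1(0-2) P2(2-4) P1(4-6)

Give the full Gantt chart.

t=0-3: P1@Q0 runs 3, rem=5, quantum used, demote→Q1. Q0=[P2,P3,P4,P5] Q1=[P1] Q2=[]
t=3-4: P2@Q0 runs 1, rem=10, I/O yield, promote→Q0. Q0=[P3,P4,P5,P2] Q1=[P1] Q2=[]
t=4-7: P3@Q0 runs 3, rem=10, quantum used, demote→Q1. Q0=[P4,P5,P2] Q1=[P1,P3] Q2=[]
t=7-10: P4@Q0 runs 3, rem=12, quantum used, demote→Q1. Q0=[P5,P2] Q1=[P1,P3,P4] Q2=[]
t=10-11: P5@Q0 runs 1, rem=8, I/O yield, promote→Q0. Q0=[P2,P5] Q1=[P1,P3,P4] Q2=[]
t=11-12: P2@Q0 runs 1, rem=9, I/O yield, promote→Q0. Q0=[P5,P2] Q1=[P1,P3,P4] Q2=[]
t=12-13: P5@Q0 runs 1, rem=7, I/O yield, promote→Q0. Q0=[P2,P5] Q1=[P1,P3,P4] Q2=[]
t=13-14: P2@Q0 runs 1, rem=8, I/O yield, promote→Q0. Q0=[P5,P2] Q1=[P1,P3,P4] Q2=[]
t=14-15: P5@Q0 runs 1, rem=6, I/O yield, promote→Q0. Q0=[P2,P5] Q1=[P1,P3,P4] Q2=[]
t=15-16: P2@Q0 runs 1, rem=7, I/O yield, promote→Q0. Q0=[P5,P2] Q1=[P1,P3,P4] Q2=[]
t=16-17: P5@Q0 runs 1, rem=5, I/O yield, promote→Q0. Q0=[P2,P5] Q1=[P1,P3,P4] Q2=[]
t=17-18: P2@Q0 runs 1, rem=6, I/O yield, promote→Q0. Q0=[P5,P2] Q1=[P1,P3,P4] Q2=[]
t=18-19: P5@Q0 runs 1, rem=4, I/O yield, promote→Q0. Q0=[P2,P5] Q1=[P1,P3,P4] Q2=[]
t=19-20: P2@Q0 runs 1, rem=5, I/O yield, promote→Q0. Q0=[P5,P2] Q1=[P1,P3,P4] Q2=[]
t=20-21: P5@Q0 runs 1, rem=3, I/O yield, promote→Q0. Q0=[P2,P5] Q1=[P1,P3,P4] Q2=[]
t=21-22: P2@Q0 runs 1, rem=4, I/O yield, promote→Q0. Q0=[P5,P2] Q1=[P1,P3,P4] Q2=[]
t=22-23: P5@Q0 runs 1, rem=2, I/O yield, promote→Q0. Q0=[P2,P5] Q1=[P1,P3,P4] Q2=[]
t=23-24: P2@Q0 runs 1, rem=3, I/O yield, promote→Q0. Q0=[P5,P2] Q1=[P1,P3,P4] Q2=[]
t=24-25: P5@Q0 runs 1, rem=1, I/O yield, promote→Q0. Q0=[P2,P5] Q1=[P1,P3,P4] Q2=[]
t=25-26: P2@Q0 runs 1, rem=2, I/O yield, promote→Q0. Q0=[P5,P2] Q1=[P1,P3,P4] Q2=[]
t=26-27: P5@Q0 runs 1, rem=0, completes. Q0=[P2] Q1=[P1,P3,P4] Q2=[]
t=27-28: P2@Q0 runs 1, rem=1, I/O yield, promote→Q0. Q0=[P2] Q1=[P1,P3,P4] Q2=[]
t=28-29: P2@Q0 runs 1, rem=0, completes. Q0=[] Q1=[P1,P3,P4] Q2=[]
t=29-34: P1@Q1 runs 5, rem=0, completes. Q0=[] Q1=[P3,P4] Q2=[]
t=34-39: P3@Q1 runs 5, rem=5, quantum used, demote→Q2. Q0=[] Q1=[P4] Q2=[P3]
t=39-44: P4@Q1 runs 5, rem=7, quantum used, demote→Q2. Q0=[] Q1=[] Q2=[P3,P4]
t=44-49: P3@Q2 runs 5, rem=0, completes. Q0=[] Q1=[] Q2=[P4]
t=49-56: P4@Q2 runs 7, rem=0, completes. Q0=[] Q1=[] Q2=[]

Answer: P1(0-3) P2(3-4) P3(4-7) P4(7-10) P5(10-11) P2(11-12) P5(12-13) P2(13-14) P5(14-15) P2(15-16) P5(16-17) P2(17-18) P5(18-19) P2(19-20) P5(20-21) P2(21-22) P5(22-23) P2(23-24) P5(24-25) P2(25-26) P5(26-27) P2(27-28) P2(28-29) P1(29-34) P3(34-39) P4(39-44) P3(44-49) P4(49-56)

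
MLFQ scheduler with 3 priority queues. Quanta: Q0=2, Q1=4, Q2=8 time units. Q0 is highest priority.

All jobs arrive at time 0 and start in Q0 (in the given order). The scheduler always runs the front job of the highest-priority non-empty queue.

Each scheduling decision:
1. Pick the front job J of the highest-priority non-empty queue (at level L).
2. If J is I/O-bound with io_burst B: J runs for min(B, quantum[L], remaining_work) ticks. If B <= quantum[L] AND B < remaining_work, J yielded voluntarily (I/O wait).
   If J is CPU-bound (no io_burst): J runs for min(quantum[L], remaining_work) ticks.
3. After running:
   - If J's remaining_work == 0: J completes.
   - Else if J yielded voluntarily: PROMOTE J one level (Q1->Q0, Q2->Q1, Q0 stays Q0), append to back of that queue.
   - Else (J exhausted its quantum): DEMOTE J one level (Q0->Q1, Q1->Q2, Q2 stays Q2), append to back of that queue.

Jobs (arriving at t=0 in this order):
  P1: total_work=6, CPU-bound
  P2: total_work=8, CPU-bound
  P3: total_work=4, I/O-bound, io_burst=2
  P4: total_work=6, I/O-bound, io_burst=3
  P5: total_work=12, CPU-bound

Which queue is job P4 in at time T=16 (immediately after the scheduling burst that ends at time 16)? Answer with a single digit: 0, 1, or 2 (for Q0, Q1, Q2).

t=0-2: P1@Q0 runs 2, rem=4, quantum used, demote→Q1. Q0=[P2,P3,P4,P5] Q1=[P1] Q2=[]
t=2-4: P2@Q0 runs 2, rem=6, quantum used, demote→Q1. Q0=[P3,P4,P5] Q1=[P1,P2] Q2=[]
t=4-6: P3@Q0 runs 2, rem=2, I/O yield, promote→Q0. Q0=[P4,P5,P3] Q1=[P1,P2] Q2=[]
t=6-8: P4@Q0 runs 2, rem=4, quantum used, demote→Q1. Q0=[P5,P3] Q1=[P1,P2,P4] Q2=[]
t=8-10: P5@Q0 runs 2, rem=10, quantum used, demote→Q1. Q0=[P3] Q1=[P1,P2,P4,P5] Q2=[]
t=10-12: P3@Q0 runs 2, rem=0, completes. Q0=[] Q1=[P1,P2,P4,P5] Q2=[]
t=12-16: P1@Q1 runs 4, rem=0, completes. Q0=[] Q1=[P2,P4,P5] Q2=[]
t=16-20: P2@Q1 runs 4, rem=2, quantum used, demote→Q2. Q0=[] Q1=[P4,P5] Q2=[P2]
t=20-23: P4@Q1 runs 3, rem=1, I/O yield, promote→Q0. Q0=[P4] Q1=[P5] Q2=[P2]
t=23-24: P4@Q0 runs 1, rem=0, completes. Q0=[] Q1=[P5] Q2=[P2]
t=24-28: P5@Q1 runs 4, rem=6, quantum used, demote→Q2. Q0=[] Q1=[] Q2=[P2,P5]
t=28-30: P2@Q2 runs 2, rem=0, completes. Q0=[] Q1=[] Q2=[P5]
t=30-36: P5@Q2 runs 6, rem=0, completes. Q0=[] Q1=[] Q2=[]

Answer: 1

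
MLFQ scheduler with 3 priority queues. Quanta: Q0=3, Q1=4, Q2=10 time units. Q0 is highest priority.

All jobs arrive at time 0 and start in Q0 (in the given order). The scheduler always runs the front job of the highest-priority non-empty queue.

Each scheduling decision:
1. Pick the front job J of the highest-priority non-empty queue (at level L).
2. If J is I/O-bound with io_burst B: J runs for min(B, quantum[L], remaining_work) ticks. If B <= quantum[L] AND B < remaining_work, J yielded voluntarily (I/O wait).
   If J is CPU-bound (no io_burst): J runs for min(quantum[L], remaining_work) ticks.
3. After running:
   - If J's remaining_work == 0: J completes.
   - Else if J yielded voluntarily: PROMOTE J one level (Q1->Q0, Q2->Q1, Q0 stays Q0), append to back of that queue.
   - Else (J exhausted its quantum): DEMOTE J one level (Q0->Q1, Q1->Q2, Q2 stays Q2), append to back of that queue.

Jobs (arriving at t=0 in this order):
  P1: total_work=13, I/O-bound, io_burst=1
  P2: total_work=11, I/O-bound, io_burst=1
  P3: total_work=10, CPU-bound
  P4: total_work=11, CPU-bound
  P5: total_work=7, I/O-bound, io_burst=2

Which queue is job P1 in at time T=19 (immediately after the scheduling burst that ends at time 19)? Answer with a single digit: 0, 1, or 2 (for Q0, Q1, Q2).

Answer: 0

Derivation:
t=0-1: P1@Q0 runs 1, rem=12, I/O yield, promote→Q0. Q0=[P2,P3,P4,P5,P1] Q1=[] Q2=[]
t=1-2: P2@Q0 runs 1, rem=10, I/O yield, promote→Q0. Q0=[P3,P4,P5,P1,P2] Q1=[] Q2=[]
t=2-5: P3@Q0 runs 3, rem=7, quantum used, demote→Q1. Q0=[P4,P5,P1,P2] Q1=[P3] Q2=[]
t=5-8: P4@Q0 runs 3, rem=8, quantum used, demote→Q1. Q0=[P5,P1,P2] Q1=[P3,P4] Q2=[]
t=8-10: P5@Q0 runs 2, rem=5, I/O yield, promote→Q0. Q0=[P1,P2,P5] Q1=[P3,P4] Q2=[]
t=10-11: P1@Q0 runs 1, rem=11, I/O yield, promote→Q0. Q0=[P2,P5,P1] Q1=[P3,P4] Q2=[]
t=11-12: P2@Q0 runs 1, rem=9, I/O yield, promote→Q0. Q0=[P5,P1,P2] Q1=[P3,P4] Q2=[]
t=12-14: P5@Q0 runs 2, rem=3, I/O yield, promote→Q0. Q0=[P1,P2,P5] Q1=[P3,P4] Q2=[]
t=14-15: P1@Q0 runs 1, rem=10, I/O yield, promote→Q0. Q0=[P2,P5,P1] Q1=[P3,P4] Q2=[]
t=15-16: P2@Q0 runs 1, rem=8, I/O yield, promote→Q0. Q0=[P5,P1,P2] Q1=[P3,P4] Q2=[]
t=16-18: P5@Q0 runs 2, rem=1, I/O yield, promote→Q0. Q0=[P1,P2,P5] Q1=[P3,P4] Q2=[]
t=18-19: P1@Q0 runs 1, rem=9, I/O yield, promote→Q0. Q0=[P2,P5,P1] Q1=[P3,P4] Q2=[]
t=19-20: P2@Q0 runs 1, rem=7, I/O yield, promote→Q0. Q0=[P5,P1,P2] Q1=[P3,P4] Q2=[]
t=20-21: P5@Q0 runs 1, rem=0, completes. Q0=[P1,P2] Q1=[P3,P4] Q2=[]
t=21-22: P1@Q0 runs 1, rem=8, I/O yield, promote→Q0. Q0=[P2,P1] Q1=[P3,P4] Q2=[]
t=22-23: P2@Q0 runs 1, rem=6, I/O yield, promote→Q0. Q0=[P1,P2] Q1=[P3,P4] Q2=[]
t=23-24: P1@Q0 runs 1, rem=7, I/O yield, promote→Q0. Q0=[P2,P1] Q1=[P3,P4] Q2=[]
t=24-25: P2@Q0 runs 1, rem=5, I/O yield, promote→Q0. Q0=[P1,P2] Q1=[P3,P4] Q2=[]
t=25-26: P1@Q0 runs 1, rem=6, I/O yield, promote→Q0. Q0=[P2,P1] Q1=[P3,P4] Q2=[]
t=26-27: P2@Q0 runs 1, rem=4, I/O yield, promote→Q0. Q0=[P1,P2] Q1=[P3,P4] Q2=[]
t=27-28: P1@Q0 runs 1, rem=5, I/O yield, promote→Q0. Q0=[P2,P1] Q1=[P3,P4] Q2=[]
t=28-29: P2@Q0 runs 1, rem=3, I/O yield, promote→Q0. Q0=[P1,P2] Q1=[P3,P4] Q2=[]
t=29-30: P1@Q0 runs 1, rem=4, I/O yield, promote→Q0. Q0=[P2,P1] Q1=[P3,P4] Q2=[]
t=30-31: P2@Q0 runs 1, rem=2, I/O yield, promote→Q0. Q0=[P1,P2] Q1=[P3,P4] Q2=[]
t=31-32: P1@Q0 runs 1, rem=3, I/O yield, promote→Q0. Q0=[P2,P1] Q1=[P3,P4] Q2=[]
t=32-33: P2@Q0 runs 1, rem=1, I/O yield, promote→Q0. Q0=[P1,P2] Q1=[P3,P4] Q2=[]
t=33-34: P1@Q0 runs 1, rem=2, I/O yield, promote→Q0. Q0=[P2,P1] Q1=[P3,P4] Q2=[]
t=34-35: P2@Q0 runs 1, rem=0, completes. Q0=[P1] Q1=[P3,P4] Q2=[]
t=35-36: P1@Q0 runs 1, rem=1, I/O yield, promote→Q0. Q0=[P1] Q1=[P3,P4] Q2=[]
t=36-37: P1@Q0 runs 1, rem=0, completes. Q0=[] Q1=[P3,P4] Q2=[]
t=37-41: P3@Q1 runs 4, rem=3, quantum used, demote→Q2. Q0=[] Q1=[P4] Q2=[P3]
t=41-45: P4@Q1 runs 4, rem=4, quantum used, demote→Q2. Q0=[] Q1=[] Q2=[P3,P4]
t=45-48: P3@Q2 runs 3, rem=0, completes. Q0=[] Q1=[] Q2=[P4]
t=48-52: P4@Q2 runs 4, rem=0, completes. Q0=[] Q1=[] Q2=[]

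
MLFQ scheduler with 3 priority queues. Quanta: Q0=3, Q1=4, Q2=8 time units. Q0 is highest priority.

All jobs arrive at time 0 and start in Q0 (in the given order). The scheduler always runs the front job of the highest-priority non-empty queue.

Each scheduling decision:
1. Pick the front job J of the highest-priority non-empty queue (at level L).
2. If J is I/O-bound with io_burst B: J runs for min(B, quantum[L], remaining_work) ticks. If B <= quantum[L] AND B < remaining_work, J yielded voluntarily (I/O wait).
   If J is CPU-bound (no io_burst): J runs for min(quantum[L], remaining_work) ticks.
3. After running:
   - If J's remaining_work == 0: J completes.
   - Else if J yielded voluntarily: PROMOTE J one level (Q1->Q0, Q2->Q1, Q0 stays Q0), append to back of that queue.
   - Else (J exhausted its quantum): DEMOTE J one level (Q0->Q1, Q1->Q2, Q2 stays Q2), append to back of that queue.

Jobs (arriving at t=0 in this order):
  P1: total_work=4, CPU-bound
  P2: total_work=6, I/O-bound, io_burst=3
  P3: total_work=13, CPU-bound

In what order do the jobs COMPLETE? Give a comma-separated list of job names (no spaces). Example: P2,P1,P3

Answer: P2,P1,P3

Derivation:
t=0-3: P1@Q0 runs 3, rem=1, quantum used, demote→Q1. Q0=[P2,P3] Q1=[P1] Q2=[]
t=3-6: P2@Q0 runs 3, rem=3, I/O yield, promote→Q0. Q0=[P3,P2] Q1=[P1] Q2=[]
t=6-9: P3@Q0 runs 3, rem=10, quantum used, demote→Q1. Q0=[P2] Q1=[P1,P3] Q2=[]
t=9-12: P2@Q0 runs 3, rem=0, completes. Q0=[] Q1=[P1,P3] Q2=[]
t=12-13: P1@Q1 runs 1, rem=0, completes. Q0=[] Q1=[P3] Q2=[]
t=13-17: P3@Q1 runs 4, rem=6, quantum used, demote→Q2. Q0=[] Q1=[] Q2=[P3]
t=17-23: P3@Q2 runs 6, rem=0, completes. Q0=[] Q1=[] Q2=[]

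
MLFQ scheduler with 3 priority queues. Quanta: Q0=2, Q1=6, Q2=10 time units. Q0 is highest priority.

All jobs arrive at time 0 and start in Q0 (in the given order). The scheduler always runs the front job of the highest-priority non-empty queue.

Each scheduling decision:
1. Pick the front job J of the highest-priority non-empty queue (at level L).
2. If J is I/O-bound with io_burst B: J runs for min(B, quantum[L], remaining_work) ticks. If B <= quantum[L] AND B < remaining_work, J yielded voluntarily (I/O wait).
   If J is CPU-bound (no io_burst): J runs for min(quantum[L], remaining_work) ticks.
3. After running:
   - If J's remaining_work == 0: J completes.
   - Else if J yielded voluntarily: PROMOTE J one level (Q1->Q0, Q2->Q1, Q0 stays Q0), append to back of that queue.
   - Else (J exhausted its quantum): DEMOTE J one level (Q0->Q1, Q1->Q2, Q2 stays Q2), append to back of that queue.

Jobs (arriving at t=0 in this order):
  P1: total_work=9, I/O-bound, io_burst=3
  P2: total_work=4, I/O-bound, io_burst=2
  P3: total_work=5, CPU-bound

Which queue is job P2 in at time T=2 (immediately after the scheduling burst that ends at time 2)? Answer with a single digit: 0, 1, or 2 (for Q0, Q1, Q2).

Answer: 0

Derivation:
t=0-2: P1@Q0 runs 2, rem=7, quantum used, demote→Q1. Q0=[P2,P3] Q1=[P1] Q2=[]
t=2-4: P2@Q0 runs 2, rem=2, I/O yield, promote→Q0. Q0=[P3,P2] Q1=[P1] Q2=[]
t=4-6: P3@Q0 runs 2, rem=3, quantum used, demote→Q1. Q0=[P2] Q1=[P1,P3] Q2=[]
t=6-8: P2@Q0 runs 2, rem=0, completes. Q0=[] Q1=[P1,P3] Q2=[]
t=8-11: P1@Q1 runs 3, rem=4, I/O yield, promote→Q0. Q0=[P1] Q1=[P3] Q2=[]
t=11-13: P1@Q0 runs 2, rem=2, quantum used, demote→Q1. Q0=[] Q1=[P3,P1] Q2=[]
t=13-16: P3@Q1 runs 3, rem=0, completes. Q0=[] Q1=[P1] Q2=[]
t=16-18: P1@Q1 runs 2, rem=0, completes. Q0=[] Q1=[] Q2=[]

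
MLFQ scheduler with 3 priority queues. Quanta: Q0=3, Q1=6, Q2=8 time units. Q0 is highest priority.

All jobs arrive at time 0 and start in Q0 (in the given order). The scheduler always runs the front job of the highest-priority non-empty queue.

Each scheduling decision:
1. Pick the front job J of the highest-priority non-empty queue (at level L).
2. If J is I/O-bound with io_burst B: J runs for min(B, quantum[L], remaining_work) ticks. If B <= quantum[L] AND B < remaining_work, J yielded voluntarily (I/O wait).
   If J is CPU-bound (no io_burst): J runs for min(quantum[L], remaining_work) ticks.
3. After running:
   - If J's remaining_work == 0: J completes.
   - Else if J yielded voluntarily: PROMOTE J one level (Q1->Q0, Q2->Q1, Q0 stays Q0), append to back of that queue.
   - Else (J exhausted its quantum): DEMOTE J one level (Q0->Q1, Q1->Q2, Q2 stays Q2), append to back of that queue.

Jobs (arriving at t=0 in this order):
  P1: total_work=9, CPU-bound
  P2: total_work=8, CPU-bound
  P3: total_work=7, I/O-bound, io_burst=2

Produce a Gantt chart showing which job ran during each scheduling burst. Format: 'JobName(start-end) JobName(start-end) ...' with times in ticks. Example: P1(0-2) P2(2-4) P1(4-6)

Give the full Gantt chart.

Answer: P1(0-3) P2(3-6) P3(6-8) P3(8-10) P3(10-12) P3(12-13) P1(13-19) P2(19-24)

Derivation:
t=0-3: P1@Q0 runs 3, rem=6, quantum used, demote→Q1. Q0=[P2,P3] Q1=[P1] Q2=[]
t=3-6: P2@Q0 runs 3, rem=5, quantum used, demote→Q1. Q0=[P3] Q1=[P1,P2] Q2=[]
t=6-8: P3@Q0 runs 2, rem=5, I/O yield, promote→Q0. Q0=[P3] Q1=[P1,P2] Q2=[]
t=8-10: P3@Q0 runs 2, rem=3, I/O yield, promote→Q0. Q0=[P3] Q1=[P1,P2] Q2=[]
t=10-12: P3@Q0 runs 2, rem=1, I/O yield, promote→Q0. Q0=[P3] Q1=[P1,P2] Q2=[]
t=12-13: P3@Q0 runs 1, rem=0, completes. Q0=[] Q1=[P1,P2] Q2=[]
t=13-19: P1@Q1 runs 6, rem=0, completes. Q0=[] Q1=[P2] Q2=[]
t=19-24: P2@Q1 runs 5, rem=0, completes. Q0=[] Q1=[] Q2=[]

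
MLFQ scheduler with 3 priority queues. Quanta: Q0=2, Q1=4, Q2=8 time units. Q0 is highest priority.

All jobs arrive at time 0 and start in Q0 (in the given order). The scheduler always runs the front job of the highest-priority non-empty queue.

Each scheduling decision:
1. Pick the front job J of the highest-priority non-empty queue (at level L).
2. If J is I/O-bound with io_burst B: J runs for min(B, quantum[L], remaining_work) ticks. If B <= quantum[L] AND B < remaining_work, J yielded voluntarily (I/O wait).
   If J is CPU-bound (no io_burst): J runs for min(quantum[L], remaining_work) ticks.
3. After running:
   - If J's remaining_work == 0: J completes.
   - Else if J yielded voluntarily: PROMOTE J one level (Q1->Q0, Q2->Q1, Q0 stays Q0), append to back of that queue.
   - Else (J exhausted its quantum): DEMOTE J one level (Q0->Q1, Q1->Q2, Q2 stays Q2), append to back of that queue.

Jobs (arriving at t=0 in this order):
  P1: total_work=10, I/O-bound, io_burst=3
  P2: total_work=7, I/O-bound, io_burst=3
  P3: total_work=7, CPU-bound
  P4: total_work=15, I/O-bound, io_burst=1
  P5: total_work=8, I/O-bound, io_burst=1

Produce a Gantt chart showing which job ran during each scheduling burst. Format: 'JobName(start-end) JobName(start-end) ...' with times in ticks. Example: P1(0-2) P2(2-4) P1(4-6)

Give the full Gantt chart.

t=0-2: P1@Q0 runs 2, rem=8, quantum used, demote→Q1. Q0=[P2,P3,P4,P5] Q1=[P1] Q2=[]
t=2-4: P2@Q0 runs 2, rem=5, quantum used, demote→Q1. Q0=[P3,P4,P5] Q1=[P1,P2] Q2=[]
t=4-6: P3@Q0 runs 2, rem=5, quantum used, demote→Q1. Q0=[P4,P5] Q1=[P1,P2,P3] Q2=[]
t=6-7: P4@Q0 runs 1, rem=14, I/O yield, promote→Q0. Q0=[P5,P4] Q1=[P1,P2,P3] Q2=[]
t=7-8: P5@Q0 runs 1, rem=7, I/O yield, promote→Q0. Q0=[P4,P5] Q1=[P1,P2,P3] Q2=[]
t=8-9: P4@Q0 runs 1, rem=13, I/O yield, promote→Q0. Q0=[P5,P4] Q1=[P1,P2,P3] Q2=[]
t=9-10: P5@Q0 runs 1, rem=6, I/O yield, promote→Q0. Q0=[P4,P5] Q1=[P1,P2,P3] Q2=[]
t=10-11: P4@Q0 runs 1, rem=12, I/O yield, promote→Q0. Q0=[P5,P4] Q1=[P1,P2,P3] Q2=[]
t=11-12: P5@Q0 runs 1, rem=5, I/O yield, promote→Q0. Q0=[P4,P5] Q1=[P1,P2,P3] Q2=[]
t=12-13: P4@Q0 runs 1, rem=11, I/O yield, promote→Q0. Q0=[P5,P4] Q1=[P1,P2,P3] Q2=[]
t=13-14: P5@Q0 runs 1, rem=4, I/O yield, promote→Q0. Q0=[P4,P5] Q1=[P1,P2,P3] Q2=[]
t=14-15: P4@Q0 runs 1, rem=10, I/O yield, promote→Q0. Q0=[P5,P4] Q1=[P1,P2,P3] Q2=[]
t=15-16: P5@Q0 runs 1, rem=3, I/O yield, promote→Q0. Q0=[P4,P5] Q1=[P1,P2,P3] Q2=[]
t=16-17: P4@Q0 runs 1, rem=9, I/O yield, promote→Q0. Q0=[P5,P4] Q1=[P1,P2,P3] Q2=[]
t=17-18: P5@Q0 runs 1, rem=2, I/O yield, promote→Q0. Q0=[P4,P5] Q1=[P1,P2,P3] Q2=[]
t=18-19: P4@Q0 runs 1, rem=8, I/O yield, promote→Q0. Q0=[P5,P4] Q1=[P1,P2,P3] Q2=[]
t=19-20: P5@Q0 runs 1, rem=1, I/O yield, promote→Q0. Q0=[P4,P5] Q1=[P1,P2,P3] Q2=[]
t=20-21: P4@Q0 runs 1, rem=7, I/O yield, promote→Q0. Q0=[P5,P4] Q1=[P1,P2,P3] Q2=[]
t=21-22: P5@Q0 runs 1, rem=0, completes. Q0=[P4] Q1=[P1,P2,P3] Q2=[]
t=22-23: P4@Q0 runs 1, rem=6, I/O yield, promote→Q0. Q0=[P4] Q1=[P1,P2,P3] Q2=[]
t=23-24: P4@Q0 runs 1, rem=5, I/O yield, promote→Q0. Q0=[P4] Q1=[P1,P2,P3] Q2=[]
t=24-25: P4@Q0 runs 1, rem=4, I/O yield, promote→Q0. Q0=[P4] Q1=[P1,P2,P3] Q2=[]
t=25-26: P4@Q0 runs 1, rem=3, I/O yield, promote→Q0. Q0=[P4] Q1=[P1,P2,P3] Q2=[]
t=26-27: P4@Q0 runs 1, rem=2, I/O yield, promote→Q0. Q0=[P4] Q1=[P1,P2,P3] Q2=[]
t=27-28: P4@Q0 runs 1, rem=1, I/O yield, promote→Q0. Q0=[P4] Q1=[P1,P2,P3] Q2=[]
t=28-29: P4@Q0 runs 1, rem=0, completes. Q0=[] Q1=[P1,P2,P3] Q2=[]
t=29-32: P1@Q1 runs 3, rem=5, I/O yield, promote→Q0. Q0=[P1] Q1=[P2,P3] Q2=[]
t=32-34: P1@Q0 runs 2, rem=3, quantum used, demote→Q1. Q0=[] Q1=[P2,P3,P1] Q2=[]
t=34-37: P2@Q1 runs 3, rem=2, I/O yield, promote→Q0. Q0=[P2] Q1=[P3,P1] Q2=[]
t=37-39: P2@Q0 runs 2, rem=0, completes. Q0=[] Q1=[P3,P1] Q2=[]
t=39-43: P3@Q1 runs 4, rem=1, quantum used, demote→Q2. Q0=[] Q1=[P1] Q2=[P3]
t=43-46: P1@Q1 runs 3, rem=0, completes. Q0=[] Q1=[] Q2=[P3]
t=46-47: P3@Q2 runs 1, rem=0, completes. Q0=[] Q1=[] Q2=[]

Answer: P1(0-2) P2(2-4) P3(4-6) P4(6-7) P5(7-8) P4(8-9) P5(9-10) P4(10-11) P5(11-12) P4(12-13) P5(13-14) P4(14-15) P5(15-16) P4(16-17) P5(17-18) P4(18-19) P5(19-20) P4(20-21) P5(21-22) P4(22-23) P4(23-24) P4(24-25) P4(25-26) P4(26-27) P4(27-28) P4(28-29) P1(29-32) P1(32-34) P2(34-37) P2(37-39) P3(39-43) P1(43-46) P3(46-47)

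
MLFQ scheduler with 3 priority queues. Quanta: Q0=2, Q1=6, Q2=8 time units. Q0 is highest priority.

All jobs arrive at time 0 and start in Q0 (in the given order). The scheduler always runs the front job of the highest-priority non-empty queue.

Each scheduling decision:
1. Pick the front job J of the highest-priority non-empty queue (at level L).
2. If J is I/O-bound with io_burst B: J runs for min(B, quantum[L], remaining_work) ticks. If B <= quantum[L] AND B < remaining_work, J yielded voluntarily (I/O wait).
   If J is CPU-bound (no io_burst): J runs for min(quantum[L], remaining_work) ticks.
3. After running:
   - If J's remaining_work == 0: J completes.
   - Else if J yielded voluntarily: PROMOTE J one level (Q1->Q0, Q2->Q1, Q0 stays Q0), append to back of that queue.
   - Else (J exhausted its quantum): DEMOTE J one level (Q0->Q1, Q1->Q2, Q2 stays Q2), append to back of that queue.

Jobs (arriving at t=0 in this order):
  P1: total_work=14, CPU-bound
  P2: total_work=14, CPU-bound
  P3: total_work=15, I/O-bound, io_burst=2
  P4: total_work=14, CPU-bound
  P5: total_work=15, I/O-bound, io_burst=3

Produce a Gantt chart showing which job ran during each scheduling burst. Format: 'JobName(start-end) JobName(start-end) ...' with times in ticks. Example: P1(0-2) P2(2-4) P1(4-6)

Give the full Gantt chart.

Answer: P1(0-2) P2(2-4) P3(4-6) P4(6-8) P5(8-10) P3(10-12) P3(12-14) P3(14-16) P3(16-18) P3(18-20) P3(20-22) P3(22-23) P1(23-29) P2(29-35) P4(35-41) P5(41-44) P5(44-46) P5(46-49) P5(49-51) P5(51-54) P1(54-60) P2(60-66) P4(66-72)

Derivation:
t=0-2: P1@Q0 runs 2, rem=12, quantum used, demote→Q1. Q0=[P2,P3,P4,P5] Q1=[P1] Q2=[]
t=2-4: P2@Q0 runs 2, rem=12, quantum used, demote→Q1. Q0=[P3,P4,P5] Q1=[P1,P2] Q2=[]
t=4-6: P3@Q0 runs 2, rem=13, I/O yield, promote→Q0. Q0=[P4,P5,P3] Q1=[P1,P2] Q2=[]
t=6-8: P4@Q0 runs 2, rem=12, quantum used, demote→Q1. Q0=[P5,P3] Q1=[P1,P2,P4] Q2=[]
t=8-10: P5@Q0 runs 2, rem=13, quantum used, demote→Q1. Q0=[P3] Q1=[P1,P2,P4,P5] Q2=[]
t=10-12: P3@Q0 runs 2, rem=11, I/O yield, promote→Q0. Q0=[P3] Q1=[P1,P2,P4,P5] Q2=[]
t=12-14: P3@Q0 runs 2, rem=9, I/O yield, promote→Q0. Q0=[P3] Q1=[P1,P2,P4,P5] Q2=[]
t=14-16: P3@Q0 runs 2, rem=7, I/O yield, promote→Q0. Q0=[P3] Q1=[P1,P2,P4,P5] Q2=[]
t=16-18: P3@Q0 runs 2, rem=5, I/O yield, promote→Q0. Q0=[P3] Q1=[P1,P2,P4,P5] Q2=[]
t=18-20: P3@Q0 runs 2, rem=3, I/O yield, promote→Q0. Q0=[P3] Q1=[P1,P2,P4,P5] Q2=[]
t=20-22: P3@Q0 runs 2, rem=1, I/O yield, promote→Q0. Q0=[P3] Q1=[P1,P2,P4,P5] Q2=[]
t=22-23: P3@Q0 runs 1, rem=0, completes. Q0=[] Q1=[P1,P2,P4,P5] Q2=[]
t=23-29: P1@Q1 runs 6, rem=6, quantum used, demote→Q2. Q0=[] Q1=[P2,P4,P5] Q2=[P1]
t=29-35: P2@Q1 runs 6, rem=6, quantum used, demote→Q2. Q0=[] Q1=[P4,P5] Q2=[P1,P2]
t=35-41: P4@Q1 runs 6, rem=6, quantum used, demote→Q2. Q0=[] Q1=[P5] Q2=[P1,P2,P4]
t=41-44: P5@Q1 runs 3, rem=10, I/O yield, promote→Q0. Q0=[P5] Q1=[] Q2=[P1,P2,P4]
t=44-46: P5@Q0 runs 2, rem=8, quantum used, demote→Q1. Q0=[] Q1=[P5] Q2=[P1,P2,P4]
t=46-49: P5@Q1 runs 3, rem=5, I/O yield, promote→Q0. Q0=[P5] Q1=[] Q2=[P1,P2,P4]
t=49-51: P5@Q0 runs 2, rem=3, quantum used, demote→Q1. Q0=[] Q1=[P5] Q2=[P1,P2,P4]
t=51-54: P5@Q1 runs 3, rem=0, completes. Q0=[] Q1=[] Q2=[P1,P2,P4]
t=54-60: P1@Q2 runs 6, rem=0, completes. Q0=[] Q1=[] Q2=[P2,P4]
t=60-66: P2@Q2 runs 6, rem=0, completes. Q0=[] Q1=[] Q2=[P4]
t=66-72: P4@Q2 runs 6, rem=0, completes. Q0=[] Q1=[] Q2=[]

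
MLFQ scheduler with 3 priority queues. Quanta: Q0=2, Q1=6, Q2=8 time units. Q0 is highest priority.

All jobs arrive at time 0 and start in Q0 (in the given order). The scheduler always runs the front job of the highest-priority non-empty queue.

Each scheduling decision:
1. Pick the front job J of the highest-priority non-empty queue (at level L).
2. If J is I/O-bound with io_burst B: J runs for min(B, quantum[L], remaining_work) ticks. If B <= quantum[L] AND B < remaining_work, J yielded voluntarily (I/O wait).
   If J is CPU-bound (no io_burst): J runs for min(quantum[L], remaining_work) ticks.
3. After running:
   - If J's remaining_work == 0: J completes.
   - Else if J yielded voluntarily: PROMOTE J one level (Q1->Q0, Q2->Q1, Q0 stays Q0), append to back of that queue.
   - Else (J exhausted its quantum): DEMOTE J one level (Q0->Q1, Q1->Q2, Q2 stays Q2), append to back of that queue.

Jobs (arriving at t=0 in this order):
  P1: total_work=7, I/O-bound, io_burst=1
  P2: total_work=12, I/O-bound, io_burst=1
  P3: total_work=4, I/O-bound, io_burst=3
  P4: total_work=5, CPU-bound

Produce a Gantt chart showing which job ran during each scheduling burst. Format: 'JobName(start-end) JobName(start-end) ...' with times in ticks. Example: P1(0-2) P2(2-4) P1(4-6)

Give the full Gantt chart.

Answer: P1(0-1) P2(1-2) P3(2-4) P4(4-6) P1(6-7) P2(7-8) P1(8-9) P2(9-10) P1(10-11) P2(11-12) P1(12-13) P2(13-14) P1(14-15) P2(15-16) P1(16-17) P2(17-18) P2(18-19) P2(19-20) P2(20-21) P2(21-22) P2(22-23) P3(23-25) P4(25-28)

Derivation:
t=0-1: P1@Q0 runs 1, rem=6, I/O yield, promote→Q0. Q0=[P2,P3,P4,P1] Q1=[] Q2=[]
t=1-2: P2@Q0 runs 1, rem=11, I/O yield, promote→Q0. Q0=[P3,P4,P1,P2] Q1=[] Q2=[]
t=2-4: P3@Q0 runs 2, rem=2, quantum used, demote→Q1. Q0=[P4,P1,P2] Q1=[P3] Q2=[]
t=4-6: P4@Q0 runs 2, rem=3, quantum used, demote→Q1. Q0=[P1,P2] Q1=[P3,P4] Q2=[]
t=6-7: P1@Q0 runs 1, rem=5, I/O yield, promote→Q0. Q0=[P2,P1] Q1=[P3,P4] Q2=[]
t=7-8: P2@Q0 runs 1, rem=10, I/O yield, promote→Q0. Q0=[P1,P2] Q1=[P3,P4] Q2=[]
t=8-9: P1@Q0 runs 1, rem=4, I/O yield, promote→Q0. Q0=[P2,P1] Q1=[P3,P4] Q2=[]
t=9-10: P2@Q0 runs 1, rem=9, I/O yield, promote→Q0. Q0=[P1,P2] Q1=[P3,P4] Q2=[]
t=10-11: P1@Q0 runs 1, rem=3, I/O yield, promote→Q0. Q0=[P2,P1] Q1=[P3,P4] Q2=[]
t=11-12: P2@Q0 runs 1, rem=8, I/O yield, promote→Q0. Q0=[P1,P2] Q1=[P3,P4] Q2=[]
t=12-13: P1@Q0 runs 1, rem=2, I/O yield, promote→Q0. Q0=[P2,P1] Q1=[P3,P4] Q2=[]
t=13-14: P2@Q0 runs 1, rem=7, I/O yield, promote→Q0. Q0=[P1,P2] Q1=[P3,P4] Q2=[]
t=14-15: P1@Q0 runs 1, rem=1, I/O yield, promote→Q0. Q0=[P2,P1] Q1=[P3,P4] Q2=[]
t=15-16: P2@Q0 runs 1, rem=6, I/O yield, promote→Q0. Q0=[P1,P2] Q1=[P3,P4] Q2=[]
t=16-17: P1@Q0 runs 1, rem=0, completes. Q0=[P2] Q1=[P3,P4] Q2=[]
t=17-18: P2@Q0 runs 1, rem=5, I/O yield, promote→Q0. Q0=[P2] Q1=[P3,P4] Q2=[]
t=18-19: P2@Q0 runs 1, rem=4, I/O yield, promote→Q0. Q0=[P2] Q1=[P3,P4] Q2=[]
t=19-20: P2@Q0 runs 1, rem=3, I/O yield, promote→Q0. Q0=[P2] Q1=[P3,P4] Q2=[]
t=20-21: P2@Q0 runs 1, rem=2, I/O yield, promote→Q0. Q0=[P2] Q1=[P3,P4] Q2=[]
t=21-22: P2@Q0 runs 1, rem=1, I/O yield, promote→Q0. Q0=[P2] Q1=[P3,P4] Q2=[]
t=22-23: P2@Q0 runs 1, rem=0, completes. Q0=[] Q1=[P3,P4] Q2=[]
t=23-25: P3@Q1 runs 2, rem=0, completes. Q0=[] Q1=[P4] Q2=[]
t=25-28: P4@Q1 runs 3, rem=0, completes. Q0=[] Q1=[] Q2=[]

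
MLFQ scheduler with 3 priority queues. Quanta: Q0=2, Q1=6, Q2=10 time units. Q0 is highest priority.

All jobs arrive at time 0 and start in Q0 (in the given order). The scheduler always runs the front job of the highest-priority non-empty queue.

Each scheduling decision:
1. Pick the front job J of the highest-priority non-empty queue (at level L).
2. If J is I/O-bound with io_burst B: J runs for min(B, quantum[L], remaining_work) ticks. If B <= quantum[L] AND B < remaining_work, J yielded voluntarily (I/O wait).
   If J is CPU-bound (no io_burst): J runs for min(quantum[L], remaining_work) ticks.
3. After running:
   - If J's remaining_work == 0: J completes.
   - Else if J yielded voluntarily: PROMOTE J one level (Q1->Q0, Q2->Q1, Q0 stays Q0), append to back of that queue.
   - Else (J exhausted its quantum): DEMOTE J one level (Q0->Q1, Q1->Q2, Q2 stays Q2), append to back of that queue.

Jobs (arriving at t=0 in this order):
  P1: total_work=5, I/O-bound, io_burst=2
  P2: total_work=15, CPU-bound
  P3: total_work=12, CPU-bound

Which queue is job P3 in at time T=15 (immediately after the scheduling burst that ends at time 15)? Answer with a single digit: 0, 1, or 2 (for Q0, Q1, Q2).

t=0-2: P1@Q0 runs 2, rem=3, I/O yield, promote→Q0. Q0=[P2,P3,P1] Q1=[] Q2=[]
t=2-4: P2@Q0 runs 2, rem=13, quantum used, demote→Q1. Q0=[P3,P1] Q1=[P2] Q2=[]
t=4-6: P3@Q0 runs 2, rem=10, quantum used, demote→Q1. Q0=[P1] Q1=[P2,P3] Q2=[]
t=6-8: P1@Q0 runs 2, rem=1, I/O yield, promote→Q0. Q0=[P1] Q1=[P2,P3] Q2=[]
t=8-9: P1@Q0 runs 1, rem=0, completes. Q0=[] Q1=[P2,P3] Q2=[]
t=9-15: P2@Q1 runs 6, rem=7, quantum used, demote→Q2. Q0=[] Q1=[P3] Q2=[P2]
t=15-21: P3@Q1 runs 6, rem=4, quantum used, demote→Q2. Q0=[] Q1=[] Q2=[P2,P3]
t=21-28: P2@Q2 runs 7, rem=0, completes. Q0=[] Q1=[] Q2=[P3]
t=28-32: P3@Q2 runs 4, rem=0, completes. Q0=[] Q1=[] Q2=[]

Answer: 1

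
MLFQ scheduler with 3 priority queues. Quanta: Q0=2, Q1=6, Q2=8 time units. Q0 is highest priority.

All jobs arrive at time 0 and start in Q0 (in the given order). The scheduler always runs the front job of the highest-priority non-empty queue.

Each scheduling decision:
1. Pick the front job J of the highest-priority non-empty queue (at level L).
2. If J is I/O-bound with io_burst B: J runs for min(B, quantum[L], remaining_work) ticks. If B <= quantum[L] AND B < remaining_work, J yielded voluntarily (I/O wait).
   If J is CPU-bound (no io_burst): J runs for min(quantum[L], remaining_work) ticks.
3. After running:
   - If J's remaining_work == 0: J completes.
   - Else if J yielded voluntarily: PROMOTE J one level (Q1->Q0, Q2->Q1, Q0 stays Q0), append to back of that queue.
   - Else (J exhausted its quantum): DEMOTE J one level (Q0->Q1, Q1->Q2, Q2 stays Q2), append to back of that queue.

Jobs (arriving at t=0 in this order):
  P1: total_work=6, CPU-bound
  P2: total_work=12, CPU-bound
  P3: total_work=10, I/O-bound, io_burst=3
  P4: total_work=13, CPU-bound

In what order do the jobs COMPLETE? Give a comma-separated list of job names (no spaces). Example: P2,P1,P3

Answer: P1,P3,P2,P4

Derivation:
t=0-2: P1@Q0 runs 2, rem=4, quantum used, demote→Q1. Q0=[P2,P3,P4] Q1=[P1] Q2=[]
t=2-4: P2@Q0 runs 2, rem=10, quantum used, demote→Q1. Q0=[P3,P4] Q1=[P1,P2] Q2=[]
t=4-6: P3@Q0 runs 2, rem=8, quantum used, demote→Q1. Q0=[P4] Q1=[P1,P2,P3] Q2=[]
t=6-8: P4@Q0 runs 2, rem=11, quantum used, demote→Q1. Q0=[] Q1=[P1,P2,P3,P4] Q2=[]
t=8-12: P1@Q1 runs 4, rem=0, completes. Q0=[] Q1=[P2,P3,P4] Q2=[]
t=12-18: P2@Q1 runs 6, rem=4, quantum used, demote→Q2. Q0=[] Q1=[P3,P4] Q2=[P2]
t=18-21: P3@Q1 runs 3, rem=5, I/O yield, promote→Q0. Q0=[P3] Q1=[P4] Q2=[P2]
t=21-23: P3@Q0 runs 2, rem=3, quantum used, demote→Q1. Q0=[] Q1=[P4,P3] Q2=[P2]
t=23-29: P4@Q1 runs 6, rem=5, quantum used, demote→Q2. Q0=[] Q1=[P3] Q2=[P2,P4]
t=29-32: P3@Q1 runs 3, rem=0, completes. Q0=[] Q1=[] Q2=[P2,P4]
t=32-36: P2@Q2 runs 4, rem=0, completes. Q0=[] Q1=[] Q2=[P4]
t=36-41: P4@Q2 runs 5, rem=0, completes. Q0=[] Q1=[] Q2=[]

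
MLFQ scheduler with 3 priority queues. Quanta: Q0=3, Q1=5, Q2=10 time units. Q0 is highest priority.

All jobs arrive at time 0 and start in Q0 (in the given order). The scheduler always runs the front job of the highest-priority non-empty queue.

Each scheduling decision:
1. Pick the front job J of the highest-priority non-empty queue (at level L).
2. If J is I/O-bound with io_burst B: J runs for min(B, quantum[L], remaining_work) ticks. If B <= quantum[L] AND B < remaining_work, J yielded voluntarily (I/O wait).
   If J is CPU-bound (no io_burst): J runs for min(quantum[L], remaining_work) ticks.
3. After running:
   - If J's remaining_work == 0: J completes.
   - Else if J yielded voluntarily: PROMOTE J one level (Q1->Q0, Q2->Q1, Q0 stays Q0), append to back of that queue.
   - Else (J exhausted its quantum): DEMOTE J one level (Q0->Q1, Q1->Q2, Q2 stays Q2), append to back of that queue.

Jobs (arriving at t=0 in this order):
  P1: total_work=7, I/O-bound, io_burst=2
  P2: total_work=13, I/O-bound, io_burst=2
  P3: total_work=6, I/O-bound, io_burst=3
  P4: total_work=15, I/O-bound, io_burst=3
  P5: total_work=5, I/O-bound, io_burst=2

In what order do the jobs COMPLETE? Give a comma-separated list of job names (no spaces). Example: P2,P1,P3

t=0-2: P1@Q0 runs 2, rem=5, I/O yield, promote→Q0. Q0=[P2,P3,P4,P5,P1] Q1=[] Q2=[]
t=2-4: P2@Q0 runs 2, rem=11, I/O yield, promote→Q0. Q0=[P3,P4,P5,P1,P2] Q1=[] Q2=[]
t=4-7: P3@Q0 runs 3, rem=3, I/O yield, promote→Q0. Q0=[P4,P5,P1,P2,P3] Q1=[] Q2=[]
t=7-10: P4@Q0 runs 3, rem=12, I/O yield, promote→Q0. Q0=[P5,P1,P2,P3,P4] Q1=[] Q2=[]
t=10-12: P5@Q0 runs 2, rem=3, I/O yield, promote→Q0. Q0=[P1,P2,P3,P4,P5] Q1=[] Q2=[]
t=12-14: P1@Q0 runs 2, rem=3, I/O yield, promote→Q0. Q0=[P2,P3,P4,P5,P1] Q1=[] Q2=[]
t=14-16: P2@Q0 runs 2, rem=9, I/O yield, promote→Q0. Q0=[P3,P4,P5,P1,P2] Q1=[] Q2=[]
t=16-19: P3@Q0 runs 3, rem=0, completes. Q0=[P4,P5,P1,P2] Q1=[] Q2=[]
t=19-22: P4@Q0 runs 3, rem=9, I/O yield, promote→Q0. Q0=[P5,P1,P2,P4] Q1=[] Q2=[]
t=22-24: P5@Q0 runs 2, rem=1, I/O yield, promote→Q0. Q0=[P1,P2,P4,P5] Q1=[] Q2=[]
t=24-26: P1@Q0 runs 2, rem=1, I/O yield, promote→Q0. Q0=[P2,P4,P5,P1] Q1=[] Q2=[]
t=26-28: P2@Q0 runs 2, rem=7, I/O yield, promote→Q0. Q0=[P4,P5,P1,P2] Q1=[] Q2=[]
t=28-31: P4@Q0 runs 3, rem=6, I/O yield, promote→Q0. Q0=[P5,P1,P2,P4] Q1=[] Q2=[]
t=31-32: P5@Q0 runs 1, rem=0, completes. Q0=[P1,P2,P4] Q1=[] Q2=[]
t=32-33: P1@Q0 runs 1, rem=0, completes. Q0=[P2,P4] Q1=[] Q2=[]
t=33-35: P2@Q0 runs 2, rem=5, I/O yield, promote→Q0. Q0=[P4,P2] Q1=[] Q2=[]
t=35-38: P4@Q0 runs 3, rem=3, I/O yield, promote→Q0. Q0=[P2,P4] Q1=[] Q2=[]
t=38-40: P2@Q0 runs 2, rem=3, I/O yield, promote→Q0. Q0=[P4,P2] Q1=[] Q2=[]
t=40-43: P4@Q0 runs 3, rem=0, completes. Q0=[P2] Q1=[] Q2=[]
t=43-45: P2@Q0 runs 2, rem=1, I/O yield, promote→Q0. Q0=[P2] Q1=[] Q2=[]
t=45-46: P2@Q0 runs 1, rem=0, completes. Q0=[] Q1=[] Q2=[]

Answer: P3,P5,P1,P4,P2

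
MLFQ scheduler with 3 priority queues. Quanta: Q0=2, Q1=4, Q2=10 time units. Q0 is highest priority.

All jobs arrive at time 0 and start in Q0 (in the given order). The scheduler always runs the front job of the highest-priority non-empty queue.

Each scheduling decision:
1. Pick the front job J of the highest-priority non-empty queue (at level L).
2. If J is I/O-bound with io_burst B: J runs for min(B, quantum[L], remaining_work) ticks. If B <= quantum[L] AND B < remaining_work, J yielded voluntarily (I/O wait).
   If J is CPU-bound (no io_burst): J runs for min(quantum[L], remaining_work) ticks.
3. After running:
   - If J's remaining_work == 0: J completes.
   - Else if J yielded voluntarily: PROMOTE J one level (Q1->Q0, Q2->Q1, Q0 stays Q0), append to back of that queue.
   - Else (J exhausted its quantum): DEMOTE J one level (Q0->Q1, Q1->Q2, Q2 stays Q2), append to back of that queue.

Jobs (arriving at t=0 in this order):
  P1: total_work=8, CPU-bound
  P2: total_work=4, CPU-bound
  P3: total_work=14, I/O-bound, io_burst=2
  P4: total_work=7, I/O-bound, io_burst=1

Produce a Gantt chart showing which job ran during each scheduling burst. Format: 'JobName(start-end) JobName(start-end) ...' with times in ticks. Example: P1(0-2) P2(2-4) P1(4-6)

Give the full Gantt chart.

t=0-2: P1@Q0 runs 2, rem=6, quantum used, demote→Q1. Q0=[P2,P3,P4] Q1=[P1] Q2=[]
t=2-4: P2@Q0 runs 2, rem=2, quantum used, demote→Q1. Q0=[P3,P4] Q1=[P1,P2] Q2=[]
t=4-6: P3@Q0 runs 2, rem=12, I/O yield, promote→Q0. Q0=[P4,P3] Q1=[P1,P2] Q2=[]
t=6-7: P4@Q0 runs 1, rem=6, I/O yield, promote→Q0. Q0=[P3,P4] Q1=[P1,P2] Q2=[]
t=7-9: P3@Q0 runs 2, rem=10, I/O yield, promote→Q0. Q0=[P4,P3] Q1=[P1,P2] Q2=[]
t=9-10: P4@Q0 runs 1, rem=5, I/O yield, promote→Q0. Q0=[P3,P4] Q1=[P1,P2] Q2=[]
t=10-12: P3@Q0 runs 2, rem=8, I/O yield, promote→Q0. Q0=[P4,P3] Q1=[P1,P2] Q2=[]
t=12-13: P4@Q0 runs 1, rem=4, I/O yield, promote→Q0. Q0=[P3,P4] Q1=[P1,P2] Q2=[]
t=13-15: P3@Q0 runs 2, rem=6, I/O yield, promote→Q0. Q0=[P4,P3] Q1=[P1,P2] Q2=[]
t=15-16: P4@Q0 runs 1, rem=3, I/O yield, promote→Q0. Q0=[P3,P4] Q1=[P1,P2] Q2=[]
t=16-18: P3@Q0 runs 2, rem=4, I/O yield, promote→Q0. Q0=[P4,P3] Q1=[P1,P2] Q2=[]
t=18-19: P4@Q0 runs 1, rem=2, I/O yield, promote→Q0. Q0=[P3,P4] Q1=[P1,P2] Q2=[]
t=19-21: P3@Q0 runs 2, rem=2, I/O yield, promote→Q0. Q0=[P4,P3] Q1=[P1,P2] Q2=[]
t=21-22: P4@Q0 runs 1, rem=1, I/O yield, promote→Q0. Q0=[P3,P4] Q1=[P1,P2] Q2=[]
t=22-24: P3@Q0 runs 2, rem=0, completes. Q0=[P4] Q1=[P1,P2] Q2=[]
t=24-25: P4@Q0 runs 1, rem=0, completes. Q0=[] Q1=[P1,P2] Q2=[]
t=25-29: P1@Q1 runs 4, rem=2, quantum used, demote→Q2. Q0=[] Q1=[P2] Q2=[P1]
t=29-31: P2@Q1 runs 2, rem=0, completes. Q0=[] Q1=[] Q2=[P1]
t=31-33: P1@Q2 runs 2, rem=0, completes. Q0=[] Q1=[] Q2=[]

Answer: P1(0-2) P2(2-4) P3(4-6) P4(6-7) P3(7-9) P4(9-10) P3(10-12) P4(12-13) P3(13-15) P4(15-16) P3(16-18) P4(18-19) P3(19-21) P4(21-22) P3(22-24) P4(24-25) P1(25-29) P2(29-31) P1(31-33)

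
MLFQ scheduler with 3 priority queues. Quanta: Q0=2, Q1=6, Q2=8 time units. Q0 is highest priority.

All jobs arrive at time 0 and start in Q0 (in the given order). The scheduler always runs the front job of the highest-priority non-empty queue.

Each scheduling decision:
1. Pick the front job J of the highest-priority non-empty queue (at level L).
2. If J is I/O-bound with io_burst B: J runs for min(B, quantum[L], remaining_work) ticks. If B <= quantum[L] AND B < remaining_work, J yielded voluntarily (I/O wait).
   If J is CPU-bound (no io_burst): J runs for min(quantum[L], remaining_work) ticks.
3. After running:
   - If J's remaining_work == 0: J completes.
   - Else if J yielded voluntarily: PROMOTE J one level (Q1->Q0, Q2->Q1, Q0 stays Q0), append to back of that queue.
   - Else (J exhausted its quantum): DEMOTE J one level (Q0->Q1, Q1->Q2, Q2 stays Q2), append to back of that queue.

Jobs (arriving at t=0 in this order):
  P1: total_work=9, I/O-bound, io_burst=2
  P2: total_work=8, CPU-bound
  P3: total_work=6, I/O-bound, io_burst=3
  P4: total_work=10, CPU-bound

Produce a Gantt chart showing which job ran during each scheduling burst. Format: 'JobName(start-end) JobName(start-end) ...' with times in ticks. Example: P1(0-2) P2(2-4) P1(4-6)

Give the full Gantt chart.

Answer: P1(0-2) P2(2-4) P3(4-6) P4(6-8) P1(8-10) P1(10-12) P1(12-14) P1(14-15) P2(15-21) P3(21-24) P3(24-25) P4(25-31) P4(31-33)

Derivation:
t=0-2: P1@Q0 runs 2, rem=7, I/O yield, promote→Q0. Q0=[P2,P3,P4,P1] Q1=[] Q2=[]
t=2-4: P2@Q0 runs 2, rem=6, quantum used, demote→Q1. Q0=[P3,P4,P1] Q1=[P2] Q2=[]
t=4-6: P3@Q0 runs 2, rem=4, quantum used, demote→Q1. Q0=[P4,P1] Q1=[P2,P3] Q2=[]
t=6-8: P4@Q0 runs 2, rem=8, quantum used, demote→Q1. Q0=[P1] Q1=[P2,P3,P4] Q2=[]
t=8-10: P1@Q0 runs 2, rem=5, I/O yield, promote→Q0. Q0=[P1] Q1=[P2,P3,P4] Q2=[]
t=10-12: P1@Q0 runs 2, rem=3, I/O yield, promote→Q0. Q0=[P1] Q1=[P2,P3,P4] Q2=[]
t=12-14: P1@Q0 runs 2, rem=1, I/O yield, promote→Q0. Q0=[P1] Q1=[P2,P3,P4] Q2=[]
t=14-15: P1@Q0 runs 1, rem=0, completes. Q0=[] Q1=[P2,P3,P4] Q2=[]
t=15-21: P2@Q1 runs 6, rem=0, completes. Q0=[] Q1=[P3,P4] Q2=[]
t=21-24: P3@Q1 runs 3, rem=1, I/O yield, promote→Q0. Q0=[P3] Q1=[P4] Q2=[]
t=24-25: P3@Q0 runs 1, rem=0, completes. Q0=[] Q1=[P4] Q2=[]
t=25-31: P4@Q1 runs 6, rem=2, quantum used, demote→Q2. Q0=[] Q1=[] Q2=[P4]
t=31-33: P4@Q2 runs 2, rem=0, completes. Q0=[] Q1=[] Q2=[]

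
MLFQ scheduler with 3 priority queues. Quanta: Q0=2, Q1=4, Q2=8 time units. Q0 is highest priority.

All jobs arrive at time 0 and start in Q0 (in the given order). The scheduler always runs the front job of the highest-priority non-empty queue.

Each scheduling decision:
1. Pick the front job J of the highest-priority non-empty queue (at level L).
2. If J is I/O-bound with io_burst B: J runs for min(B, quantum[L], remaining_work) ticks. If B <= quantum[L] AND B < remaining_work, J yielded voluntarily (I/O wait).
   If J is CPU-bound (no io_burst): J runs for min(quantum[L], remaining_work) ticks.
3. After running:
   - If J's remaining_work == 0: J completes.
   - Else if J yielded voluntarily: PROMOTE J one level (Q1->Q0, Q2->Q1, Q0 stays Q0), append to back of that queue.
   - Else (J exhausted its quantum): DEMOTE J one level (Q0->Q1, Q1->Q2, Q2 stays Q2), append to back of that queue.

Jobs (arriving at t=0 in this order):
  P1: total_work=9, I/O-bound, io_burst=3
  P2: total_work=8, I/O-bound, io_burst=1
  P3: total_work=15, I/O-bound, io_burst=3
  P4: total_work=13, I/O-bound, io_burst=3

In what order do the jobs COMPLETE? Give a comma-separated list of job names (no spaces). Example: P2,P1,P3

Answer: P2,P1,P3,P4

Derivation:
t=0-2: P1@Q0 runs 2, rem=7, quantum used, demote→Q1. Q0=[P2,P3,P4] Q1=[P1] Q2=[]
t=2-3: P2@Q0 runs 1, rem=7, I/O yield, promote→Q0. Q0=[P3,P4,P2] Q1=[P1] Q2=[]
t=3-5: P3@Q0 runs 2, rem=13, quantum used, demote→Q1. Q0=[P4,P2] Q1=[P1,P3] Q2=[]
t=5-7: P4@Q0 runs 2, rem=11, quantum used, demote→Q1. Q0=[P2] Q1=[P1,P3,P4] Q2=[]
t=7-8: P2@Q0 runs 1, rem=6, I/O yield, promote→Q0. Q0=[P2] Q1=[P1,P3,P4] Q2=[]
t=8-9: P2@Q0 runs 1, rem=5, I/O yield, promote→Q0. Q0=[P2] Q1=[P1,P3,P4] Q2=[]
t=9-10: P2@Q0 runs 1, rem=4, I/O yield, promote→Q0. Q0=[P2] Q1=[P1,P3,P4] Q2=[]
t=10-11: P2@Q0 runs 1, rem=3, I/O yield, promote→Q0. Q0=[P2] Q1=[P1,P3,P4] Q2=[]
t=11-12: P2@Q0 runs 1, rem=2, I/O yield, promote→Q0. Q0=[P2] Q1=[P1,P3,P4] Q2=[]
t=12-13: P2@Q0 runs 1, rem=1, I/O yield, promote→Q0. Q0=[P2] Q1=[P1,P3,P4] Q2=[]
t=13-14: P2@Q0 runs 1, rem=0, completes. Q0=[] Q1=[P1,P3,P4] Q2=[]
t=14-17: P1@Q1 runs 3, rem=4, I/O yield, promote→Q0. Q0=[P1] Q1=[P3,P4] Q2=[]
t=17-19: P1@Q0 runs 2, rem=2, quantum used, demote→Q1. Q0=[] Q1=[P3,P4,P1] Q2=[]
t=19-22: P3@Q1 runs 3, rem=10, I/O yield, promote→Q0. Q0=[P3] Q1=[P4,P1] Q2=[]
t=22-24: P3@Q0 runs 2, rem=8, quantum used, demote→Q1. Q0=[] Q1=[P4,P1,P3] Q2=[]
t=24-27: P4@Q1 runs 3, rem=8, I/O yield, promote→Q0. Q0=[P4] Q1=[P1,P3] Q2=[]
t=27-29: P4@Q0 runs 2, rem=6, quantum used, demote→Q1. Q0=[] Q1=[P1,P3,P4] Q2=[]
t=29-31: P1@Q1 runs 2, rem=0, completes. Q0=[] Q1=[P3,P4] Q2=[]
t=31-34: P3@Q1 runs 3, rem=5, I/O yield, promote→Q0. Q0=[P3] Q1=[P4] Q2=[]
t=34-36: P3@Q0 runs 2, rem=3, quantum used, demote→Q1. Q0=[] Q1=[P4,P3] Q2=[]
t=36-39: P4@Q1 runs 3, rem=3, I/O yield, promote→Q0. Q0=[P4] Q1=[P3] Q2=[]
t=39-41: P4@Q0 runs 2, rem=1, quantum used, demote→Q1. Q0=[] Q1=[P3,P4] Q2=[]
t=41-44: P3@Q1 runs 3, rem=0, completes. Q0=[] Q1=[P4] Q2=[]
t=44-45: P4@Q1 runs 1, rem=0, completes. Q0=[] Q1=[] Q2=[]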